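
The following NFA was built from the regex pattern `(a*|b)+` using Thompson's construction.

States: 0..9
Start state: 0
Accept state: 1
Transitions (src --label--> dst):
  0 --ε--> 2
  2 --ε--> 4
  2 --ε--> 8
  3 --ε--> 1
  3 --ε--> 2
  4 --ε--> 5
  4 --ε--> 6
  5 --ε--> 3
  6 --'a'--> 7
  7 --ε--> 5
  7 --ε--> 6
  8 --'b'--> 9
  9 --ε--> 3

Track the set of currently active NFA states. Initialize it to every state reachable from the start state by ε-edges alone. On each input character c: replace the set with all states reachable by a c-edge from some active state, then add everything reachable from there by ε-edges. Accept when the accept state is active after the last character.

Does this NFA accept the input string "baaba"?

Answer: ACCEPT

Derivation:
initial (ε-close {0}): {0,1,2,3,4,5,6,8}
'b' @ 1: {1,2,3,4,5,6,8,9}  (accept∈set)
'a' @ 2: {1,2,3,4,5,6,7,8}  (accept∈set)
'a' @ 3: {1,2,3,4,5,6,7,8}  (accept∈set)
'b' @ 4: {1,2,3,4,5,6,8,9}  (accept∈set)
'a' @ 5: {1,2,3,4,5,6,7,8}  (accept∈set)
final: {1,2,3,4,5,6,7,8}; accept 1 in set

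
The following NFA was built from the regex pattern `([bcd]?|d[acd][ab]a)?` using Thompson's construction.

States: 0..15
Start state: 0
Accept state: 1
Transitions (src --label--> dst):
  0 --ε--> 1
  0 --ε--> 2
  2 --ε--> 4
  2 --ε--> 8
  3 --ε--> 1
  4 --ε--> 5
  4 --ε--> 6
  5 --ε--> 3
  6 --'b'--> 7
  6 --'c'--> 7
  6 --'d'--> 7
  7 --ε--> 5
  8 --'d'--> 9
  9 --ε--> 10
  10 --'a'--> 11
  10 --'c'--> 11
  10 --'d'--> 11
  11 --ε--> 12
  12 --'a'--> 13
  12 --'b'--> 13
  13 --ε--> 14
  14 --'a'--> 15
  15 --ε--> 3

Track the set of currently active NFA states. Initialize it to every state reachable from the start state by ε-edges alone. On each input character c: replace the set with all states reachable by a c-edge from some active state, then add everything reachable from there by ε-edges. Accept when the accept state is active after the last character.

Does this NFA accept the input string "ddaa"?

Answer: ACCEPT

Trace:
initial (ε-close {0}): {0,1,2,3,4,5,6,8}
'd' @ 1: {1,3,5,7,9,10}  [accepting]
'd' @ 2: {11,12}
'a' @ 3: {13,14}
'a' @ 4: {1,3,15}  [accepting]
end set {1,3,15} — state 1 in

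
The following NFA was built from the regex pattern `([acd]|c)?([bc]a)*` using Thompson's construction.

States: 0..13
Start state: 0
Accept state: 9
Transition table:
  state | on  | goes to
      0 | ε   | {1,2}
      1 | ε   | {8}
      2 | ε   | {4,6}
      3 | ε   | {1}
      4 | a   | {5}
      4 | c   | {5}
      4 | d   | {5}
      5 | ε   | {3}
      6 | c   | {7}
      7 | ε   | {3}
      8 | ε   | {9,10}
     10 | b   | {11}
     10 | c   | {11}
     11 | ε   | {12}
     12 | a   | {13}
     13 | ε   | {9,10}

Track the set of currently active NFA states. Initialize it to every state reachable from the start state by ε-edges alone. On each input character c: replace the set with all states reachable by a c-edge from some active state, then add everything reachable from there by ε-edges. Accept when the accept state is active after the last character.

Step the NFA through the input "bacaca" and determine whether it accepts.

start: ε-closure({0}) = {0,1,2,4,6,8,9,10}
'b' @ 1: {11,12}
'a' @ 2: {9,10,13}  ✓accept
'c' @ 3: {11,12}
'a' @ 4: {9,10,13}  ✓accept
'c' @ 5: {11,12}
'a' @ 6: {9,10,13}  ✓accept
after full input: {9,10,13}  (accept=9 in)

Answer: ACCEPT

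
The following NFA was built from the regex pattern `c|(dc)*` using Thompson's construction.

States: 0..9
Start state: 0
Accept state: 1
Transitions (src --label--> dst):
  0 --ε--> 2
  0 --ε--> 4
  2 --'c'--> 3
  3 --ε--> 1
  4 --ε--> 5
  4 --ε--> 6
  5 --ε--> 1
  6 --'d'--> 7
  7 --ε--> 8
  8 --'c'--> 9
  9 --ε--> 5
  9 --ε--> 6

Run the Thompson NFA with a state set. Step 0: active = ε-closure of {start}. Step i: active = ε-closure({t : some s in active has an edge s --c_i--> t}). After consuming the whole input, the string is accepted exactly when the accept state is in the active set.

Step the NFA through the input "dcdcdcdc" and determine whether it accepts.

Answer: ACCEPT

Trace:
initial (ε-close {0}): {0,1,2,4,5,6}
'd' @ 1: {7,8}
'c' @ 2: {1,5,6,9}  ✓accept
'd' @ 3: {7,8}
'c' @ 4: {1,5,6,9}  ✓accept
'd' @ 5: {7,8}
'c' @ 6: {1,5,6,9}  ✓accept
'd' @ 7: {7,8}
'c' @ 8: {1,5,6,9}  ✓accept
final: {1,5,6,9}; accept 1 in set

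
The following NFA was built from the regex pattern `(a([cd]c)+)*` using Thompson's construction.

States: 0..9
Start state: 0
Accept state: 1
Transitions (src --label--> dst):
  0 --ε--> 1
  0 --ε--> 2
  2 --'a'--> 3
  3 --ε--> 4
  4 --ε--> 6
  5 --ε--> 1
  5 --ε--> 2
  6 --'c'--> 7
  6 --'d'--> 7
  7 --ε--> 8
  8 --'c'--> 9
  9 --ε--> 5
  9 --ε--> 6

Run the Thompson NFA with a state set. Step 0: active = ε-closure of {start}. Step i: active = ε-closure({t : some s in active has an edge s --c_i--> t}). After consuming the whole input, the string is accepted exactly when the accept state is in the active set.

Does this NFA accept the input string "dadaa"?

Answer: REJECT

Trace:
S₀ = ε-closure({0}) = {0,1,2}
'd' @ 1: {}  — state set empty
rest 'adaa' ignored (set empty)
final: {}; accept 1 not in set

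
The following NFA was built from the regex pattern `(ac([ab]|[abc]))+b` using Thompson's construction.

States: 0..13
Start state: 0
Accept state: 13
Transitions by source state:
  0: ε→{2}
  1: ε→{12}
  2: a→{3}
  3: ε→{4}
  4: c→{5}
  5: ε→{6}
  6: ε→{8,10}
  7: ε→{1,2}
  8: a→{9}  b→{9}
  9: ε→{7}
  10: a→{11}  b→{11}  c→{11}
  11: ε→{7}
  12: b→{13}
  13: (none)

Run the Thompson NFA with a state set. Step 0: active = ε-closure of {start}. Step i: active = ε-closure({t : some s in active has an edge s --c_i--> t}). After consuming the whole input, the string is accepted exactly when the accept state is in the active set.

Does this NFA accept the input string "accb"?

S₀ = ε-closure({0}) = {0,2}
'a' @ 1: {3,4}
'c' @ 2: {5,6,8,10}
'c' @ 3: {1,2,7,11,12}
'b' @ 4: {13}  ✓accept
end set {13} — state 13 in

Answer: ACCEPT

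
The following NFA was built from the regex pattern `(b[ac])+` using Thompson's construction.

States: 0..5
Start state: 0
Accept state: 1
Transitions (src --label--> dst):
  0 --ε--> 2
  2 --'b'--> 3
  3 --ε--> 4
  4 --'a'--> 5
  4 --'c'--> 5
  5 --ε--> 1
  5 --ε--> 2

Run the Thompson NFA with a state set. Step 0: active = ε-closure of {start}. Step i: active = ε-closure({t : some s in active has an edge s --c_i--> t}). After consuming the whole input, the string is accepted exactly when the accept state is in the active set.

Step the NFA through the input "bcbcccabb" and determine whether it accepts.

S₀ = ε-closure({0}) = {0,2}
'b' @ 1: {3,4}
'c' @ 2: {1,2,5}  (accept∈set)
'b' @ 3: {3,4}
'c' @ 4: {1,2,5}  (accept∈set)
'c' @ 5: {}  — state set empty
rest 'cabb' ignored (set empty)
final: {}; accept 1 not in set

Answer: REJECT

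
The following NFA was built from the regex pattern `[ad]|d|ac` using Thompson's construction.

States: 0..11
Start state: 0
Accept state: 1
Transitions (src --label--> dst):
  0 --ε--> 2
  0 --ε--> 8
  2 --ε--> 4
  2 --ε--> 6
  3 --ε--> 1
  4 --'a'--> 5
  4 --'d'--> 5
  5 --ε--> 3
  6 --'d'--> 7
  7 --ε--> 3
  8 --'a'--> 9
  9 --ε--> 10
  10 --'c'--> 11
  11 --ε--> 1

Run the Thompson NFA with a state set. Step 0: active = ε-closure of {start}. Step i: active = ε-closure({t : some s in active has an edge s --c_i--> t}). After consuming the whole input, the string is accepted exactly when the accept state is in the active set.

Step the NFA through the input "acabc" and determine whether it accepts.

Answer: REJECT

Steps:
S₀ = ε-closure({0}) = {0,2,4,6,8}
'a' @ 1: {1,3,5,9,10}  (accept∈set)
'c' @ 2: {1,11}  (accept∈set)
'a' @ 3: {}  — no active states
rest 'bc' ignored (set empty)
after full input: {}  (accept=1 not in)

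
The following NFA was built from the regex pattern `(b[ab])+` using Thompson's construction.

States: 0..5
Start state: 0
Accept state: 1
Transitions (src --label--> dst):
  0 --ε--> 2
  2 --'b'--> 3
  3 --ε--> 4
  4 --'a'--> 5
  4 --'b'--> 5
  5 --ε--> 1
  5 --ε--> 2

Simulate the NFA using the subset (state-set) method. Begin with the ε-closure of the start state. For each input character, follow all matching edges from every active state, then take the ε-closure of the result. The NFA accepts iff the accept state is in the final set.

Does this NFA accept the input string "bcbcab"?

Answer: REJECT

Steps:
S₀ = ε-closure({0}) = {0,2}
'b' @ 1: {3,4}
'c' @ 2: {}  — dead — no transitions
rest 'bcab' ignored (set empty)
end set {} — state 1 not in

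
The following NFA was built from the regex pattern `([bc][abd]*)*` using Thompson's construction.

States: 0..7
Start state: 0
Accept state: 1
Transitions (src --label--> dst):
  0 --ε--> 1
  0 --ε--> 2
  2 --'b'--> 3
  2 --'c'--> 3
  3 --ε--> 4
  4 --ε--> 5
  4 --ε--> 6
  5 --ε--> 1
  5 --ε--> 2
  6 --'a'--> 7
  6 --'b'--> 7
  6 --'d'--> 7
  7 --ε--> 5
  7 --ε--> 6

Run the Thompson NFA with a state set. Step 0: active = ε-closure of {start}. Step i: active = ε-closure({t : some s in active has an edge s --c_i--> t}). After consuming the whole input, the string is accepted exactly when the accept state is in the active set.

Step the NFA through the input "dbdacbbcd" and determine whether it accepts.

Answer: REJECT

Steps:
start: ε-closure({0}) = {0,1,2}
'd' @ 1: {}  — no active states
rest 'bdacbbcd' ignored (set empty)
final: {}; accept 1 not in set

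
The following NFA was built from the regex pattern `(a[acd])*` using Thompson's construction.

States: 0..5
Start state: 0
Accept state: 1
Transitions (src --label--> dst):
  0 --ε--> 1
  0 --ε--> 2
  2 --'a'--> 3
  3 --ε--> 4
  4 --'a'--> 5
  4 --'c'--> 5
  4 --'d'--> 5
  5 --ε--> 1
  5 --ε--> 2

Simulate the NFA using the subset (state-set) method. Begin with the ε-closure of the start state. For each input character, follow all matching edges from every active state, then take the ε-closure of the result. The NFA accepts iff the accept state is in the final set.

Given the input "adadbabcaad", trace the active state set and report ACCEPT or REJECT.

initial (ε-close {0}): {0,1,2}
'a' @ 1: {3,4}
'd' @ 2: {1,2,5}  [accepting]
'a' @ 3: {3,4}
'd' @ 4: {1,2,5}  [accepting]
'b' @ 5: {}  — no active states
rest 'abcaad' ignored (set empty)
end set {} — state 1 not in

Answer: REJECT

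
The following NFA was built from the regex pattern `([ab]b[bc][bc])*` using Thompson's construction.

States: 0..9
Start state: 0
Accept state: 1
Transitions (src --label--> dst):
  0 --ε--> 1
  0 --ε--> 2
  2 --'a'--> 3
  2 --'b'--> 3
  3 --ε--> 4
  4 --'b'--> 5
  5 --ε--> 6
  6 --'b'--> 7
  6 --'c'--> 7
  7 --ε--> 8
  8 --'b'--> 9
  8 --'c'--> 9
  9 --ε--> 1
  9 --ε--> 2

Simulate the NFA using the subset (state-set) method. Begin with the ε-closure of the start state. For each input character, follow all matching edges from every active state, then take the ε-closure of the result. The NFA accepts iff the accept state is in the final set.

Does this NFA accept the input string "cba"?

start: ε-closure({0}) = {0,1,2}
'c' @ 1: {}  — state set empty
rest 'ba' ignored (set empty)
end set {} — state 1 not in

Answer: REJECT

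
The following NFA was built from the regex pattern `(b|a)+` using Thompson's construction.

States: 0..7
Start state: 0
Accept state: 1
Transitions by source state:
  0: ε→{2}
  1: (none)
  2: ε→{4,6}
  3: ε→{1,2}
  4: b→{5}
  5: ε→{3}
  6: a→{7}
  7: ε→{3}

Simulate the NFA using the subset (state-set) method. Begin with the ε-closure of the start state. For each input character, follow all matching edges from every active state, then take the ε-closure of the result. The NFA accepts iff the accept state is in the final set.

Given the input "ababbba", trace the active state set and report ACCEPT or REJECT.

S₀ = ε-closure({0}) = {0,2,4,6}
'a' @ 1: {1,2,3,4,6,7}  (accept∈set)
'b' @ 2: {1,2,3,4,5,6}  (accept∈set)
'a' @ 3: {1,2,3,4,6,7}  (accept∈set)
'b' @ 4: {1,2,3,4,5,6}  (accept∈set)
'b' @ 5: {1,2,3,4,5,6}  (accept∈set)
'b' @ 6: {1,2,3,4,5,6}  (accept∈set)
'a' @ 7: {1,2,3,4,6,7}  (accept∈set)
final: {1,2,3,4,6,7}; accept 1 in set

Answer: ACCEPT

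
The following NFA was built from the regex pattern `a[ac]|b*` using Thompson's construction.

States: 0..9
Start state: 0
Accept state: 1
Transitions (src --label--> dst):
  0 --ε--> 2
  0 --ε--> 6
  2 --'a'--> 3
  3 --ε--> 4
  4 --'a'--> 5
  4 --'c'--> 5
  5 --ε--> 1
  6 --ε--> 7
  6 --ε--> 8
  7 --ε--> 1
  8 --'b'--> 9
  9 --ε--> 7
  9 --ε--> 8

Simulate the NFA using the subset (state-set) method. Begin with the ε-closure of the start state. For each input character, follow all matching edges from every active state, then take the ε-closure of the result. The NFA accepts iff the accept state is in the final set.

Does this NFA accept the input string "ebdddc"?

start: ε-closure({0}) = {0,1,2,6,7,8}
'e' @ 1: {}  — no active states
rest 'bdddc' ignored (set empty)
after full input: {}  (accept=1 not in)

Answer: REJECT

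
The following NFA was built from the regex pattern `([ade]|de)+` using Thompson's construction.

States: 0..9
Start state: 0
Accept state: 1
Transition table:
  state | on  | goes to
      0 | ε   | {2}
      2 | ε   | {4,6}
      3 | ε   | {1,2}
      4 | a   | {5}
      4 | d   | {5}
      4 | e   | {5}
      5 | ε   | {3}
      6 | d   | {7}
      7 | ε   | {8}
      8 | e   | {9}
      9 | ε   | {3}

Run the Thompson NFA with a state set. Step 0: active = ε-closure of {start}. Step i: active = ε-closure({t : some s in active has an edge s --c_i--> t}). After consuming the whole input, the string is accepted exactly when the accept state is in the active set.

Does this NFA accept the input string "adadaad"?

Answer: ACCEPT

Trace:
S₀ = ε-closure({0}) = {0,2,4,6}
'a' @ 1: {1,2,3,4,5,6}  ✓accept
'd' @ 2: {1,2,3,4,5,6,7,8}  ✓accept
'a' @ 3: {1,2,3,4,5,6}  ✓accept
'd' @ 4: {1,2,3,4,5,6,7,8}  ✓accept
'a' @ 5: {1,2,3,4,5,6}  ✓accept
'a' @ 6: {1,2,3,4,5,6}  ✓accept
'd' @ 7: {1,2,3,4,5,6,7,8}  ✓accept
end set {1,2,3,4,5,6,7,8} — state 1 in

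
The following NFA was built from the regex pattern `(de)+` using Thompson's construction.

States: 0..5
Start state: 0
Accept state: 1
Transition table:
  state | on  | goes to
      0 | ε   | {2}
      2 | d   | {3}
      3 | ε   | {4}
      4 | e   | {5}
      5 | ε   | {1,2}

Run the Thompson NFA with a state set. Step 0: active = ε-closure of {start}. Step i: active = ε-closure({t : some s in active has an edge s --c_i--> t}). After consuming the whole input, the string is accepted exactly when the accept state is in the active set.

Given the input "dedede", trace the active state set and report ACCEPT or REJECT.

S₀ = ε-closure({0}) = {0,2}
'd' @ 1: {3,4}
'e' @ 2: {1,2,5}  (accept∈set)
'd' @ 3: {3,4}
'e' @ 4: {1,2,5}  (accept∈set)
'd' @ 5: {3,4}
'e' @ 6: {1,2,5}  (accept∈set)
end set {1,2,5} — state 1 in

Answer: ACCEPT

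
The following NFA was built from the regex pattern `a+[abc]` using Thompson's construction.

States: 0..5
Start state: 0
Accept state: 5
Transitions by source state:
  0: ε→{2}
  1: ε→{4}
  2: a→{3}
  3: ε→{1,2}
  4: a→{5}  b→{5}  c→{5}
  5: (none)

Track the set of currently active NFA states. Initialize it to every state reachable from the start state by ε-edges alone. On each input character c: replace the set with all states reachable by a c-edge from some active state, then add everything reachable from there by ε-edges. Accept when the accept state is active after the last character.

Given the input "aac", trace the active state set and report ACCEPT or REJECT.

initial (ε-close {0}): {0,2}
'a' @ 1: {1,2,3,4}
'a' @ 2: {1,2,3,4,5}  (accept∈set)
'c' @ 3: {5}  (accept∈set)
after full input: {5}  (accept=5 in)

Answer: ACCEPT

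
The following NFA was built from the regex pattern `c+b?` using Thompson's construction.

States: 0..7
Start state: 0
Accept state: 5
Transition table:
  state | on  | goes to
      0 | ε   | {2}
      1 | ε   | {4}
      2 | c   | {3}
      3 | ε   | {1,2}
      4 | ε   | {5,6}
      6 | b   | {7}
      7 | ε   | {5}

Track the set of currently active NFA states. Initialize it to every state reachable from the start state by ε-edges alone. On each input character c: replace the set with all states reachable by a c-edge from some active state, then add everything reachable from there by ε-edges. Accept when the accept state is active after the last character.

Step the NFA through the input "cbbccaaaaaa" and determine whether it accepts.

S₀ = ε-closure({0}) = {0,2}
'c' @ 1: {1,2,3,4,5,6}  ✓accept
'b' @ 2: {5,7}  ✓accept
'b' @ 3: {}  — state set empty
rest 'ccaaaaaa' ignored (set empty)
end set {} — state 5 not in

Answer: REJECT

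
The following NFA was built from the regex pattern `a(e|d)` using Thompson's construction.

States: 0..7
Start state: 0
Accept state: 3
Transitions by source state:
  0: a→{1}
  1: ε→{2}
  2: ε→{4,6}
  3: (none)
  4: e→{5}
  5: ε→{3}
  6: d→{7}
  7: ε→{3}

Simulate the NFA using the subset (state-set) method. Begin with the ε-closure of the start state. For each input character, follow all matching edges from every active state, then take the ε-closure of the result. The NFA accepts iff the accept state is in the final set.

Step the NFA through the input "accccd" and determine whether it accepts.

initial (ε-close {0}): {0}
'a' @ 1: {1,2,4,6}
'c' @ 2: {}  — state set empty
rest 'cccd' ignored (set empty)
end set {} — state 3 not in

Answer: REJECT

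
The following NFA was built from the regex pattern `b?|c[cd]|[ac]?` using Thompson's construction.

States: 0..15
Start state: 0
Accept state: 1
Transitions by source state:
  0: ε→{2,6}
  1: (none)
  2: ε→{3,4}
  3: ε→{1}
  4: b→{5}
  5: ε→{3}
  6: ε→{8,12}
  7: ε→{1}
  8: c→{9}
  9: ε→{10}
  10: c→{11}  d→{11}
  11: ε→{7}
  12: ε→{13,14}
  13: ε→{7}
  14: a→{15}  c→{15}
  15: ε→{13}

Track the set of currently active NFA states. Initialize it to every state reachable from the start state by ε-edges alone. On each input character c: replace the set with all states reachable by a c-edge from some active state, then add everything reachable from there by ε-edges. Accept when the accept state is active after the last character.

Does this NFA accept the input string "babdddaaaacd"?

Answer: REJECT

Steps:
S₀ = ε-closure({0}) = {0,1,2,3,4,6,7,8,12,13,14}
'b' @ 1: {1,3,5}  (accept∈set)
'a' @ 2: {}  — dead — no transitions
rest 'bdddaaaacd' ignored (set empty)
end set {} — state 1 not in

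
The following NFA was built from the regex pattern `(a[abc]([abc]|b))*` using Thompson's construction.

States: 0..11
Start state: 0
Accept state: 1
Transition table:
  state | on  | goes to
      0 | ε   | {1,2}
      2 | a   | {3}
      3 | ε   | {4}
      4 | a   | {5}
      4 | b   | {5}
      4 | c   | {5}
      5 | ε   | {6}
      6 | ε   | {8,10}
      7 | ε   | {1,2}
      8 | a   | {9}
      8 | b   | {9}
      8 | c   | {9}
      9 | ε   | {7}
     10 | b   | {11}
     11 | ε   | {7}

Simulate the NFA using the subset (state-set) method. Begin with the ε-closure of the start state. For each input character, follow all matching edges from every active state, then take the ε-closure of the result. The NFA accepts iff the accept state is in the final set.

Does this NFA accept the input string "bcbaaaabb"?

Answer: REJECT

Steps:
initial (ε-close {0}): {0,1,2}
'b' @ 1: {}  — no active states
rest 'cbaaaabb' ignored (set empty)
end set {} — state 1 not in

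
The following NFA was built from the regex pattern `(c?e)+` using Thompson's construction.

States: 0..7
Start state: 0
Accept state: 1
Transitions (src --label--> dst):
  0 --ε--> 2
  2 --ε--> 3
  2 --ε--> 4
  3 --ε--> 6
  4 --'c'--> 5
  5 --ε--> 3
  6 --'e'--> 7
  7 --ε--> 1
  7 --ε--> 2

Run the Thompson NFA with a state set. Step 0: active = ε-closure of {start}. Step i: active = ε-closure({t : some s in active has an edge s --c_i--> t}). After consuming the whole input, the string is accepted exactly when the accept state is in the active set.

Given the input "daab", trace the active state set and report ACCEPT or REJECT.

Answer: REJECT

Derivation:
S₀ = ε-closure({0}) = {0,2,3,4,6}
'd' @ 1: {}  — state set empty
rest 'aab' ignored (set empty)
after full input: {}  (accept=1 not in)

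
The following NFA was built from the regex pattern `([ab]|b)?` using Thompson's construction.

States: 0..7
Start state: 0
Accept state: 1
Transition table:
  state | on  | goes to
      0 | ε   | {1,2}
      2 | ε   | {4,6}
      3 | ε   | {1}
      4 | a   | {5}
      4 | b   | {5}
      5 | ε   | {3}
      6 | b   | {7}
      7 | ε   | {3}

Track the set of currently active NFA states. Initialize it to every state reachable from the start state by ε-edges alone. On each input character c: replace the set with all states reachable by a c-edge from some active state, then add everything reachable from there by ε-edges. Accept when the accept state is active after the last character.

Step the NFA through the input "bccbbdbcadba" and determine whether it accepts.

Answer: REJECT

Derivation:
start: ε-closure({0}) = {0,1,2,4,6}
'b' @ 1: {1,3,5,7}  [accepting]
'c' @ 2: {}  — no active states
rest 'cbbdbcadba' ignored (set empty)
final: {}; accept 1 not in set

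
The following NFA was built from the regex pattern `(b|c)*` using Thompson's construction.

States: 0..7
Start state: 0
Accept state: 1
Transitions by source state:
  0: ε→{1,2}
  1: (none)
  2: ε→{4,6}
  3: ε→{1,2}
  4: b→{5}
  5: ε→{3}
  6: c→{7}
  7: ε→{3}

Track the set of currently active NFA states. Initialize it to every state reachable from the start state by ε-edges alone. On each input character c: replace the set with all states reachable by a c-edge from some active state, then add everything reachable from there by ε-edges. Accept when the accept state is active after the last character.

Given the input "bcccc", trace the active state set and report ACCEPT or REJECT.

start: ε-closure({0}) = {0,1,2,4,6}
'b' @ 1: {1,2,3,4,5,6}  [accepting]
'c' @ 2: {1,2,3,4,6,7}  [accepting]
'c' @ 3: {1,2,3,4,6,7}  [accepting]
'c' @ 4: {1,2,3,4,6,7}  [accepting]
'c' @ 5: {1,2,3,4,6,7}  [accepting]
after full input: {1,2,3,4,6,7}  (accept=1 in)

Answer: ACCEPT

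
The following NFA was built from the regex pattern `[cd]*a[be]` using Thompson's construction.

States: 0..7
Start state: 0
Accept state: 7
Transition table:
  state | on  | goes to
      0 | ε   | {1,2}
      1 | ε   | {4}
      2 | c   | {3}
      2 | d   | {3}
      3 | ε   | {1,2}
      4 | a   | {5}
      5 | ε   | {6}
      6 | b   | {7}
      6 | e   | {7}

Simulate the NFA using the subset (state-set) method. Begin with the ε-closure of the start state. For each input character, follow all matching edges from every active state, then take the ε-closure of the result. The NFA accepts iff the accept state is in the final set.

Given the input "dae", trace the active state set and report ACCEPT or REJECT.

Answer: ACCEPT

Trace:
start: ε-closure({0}) = {0,1,2,4}
'd' @ 1: {1,2,3,4}
'a' @ 2: {5,6}
'e' @ 3: {7}  [accepting]
after full input: {7}  (accept=7 in)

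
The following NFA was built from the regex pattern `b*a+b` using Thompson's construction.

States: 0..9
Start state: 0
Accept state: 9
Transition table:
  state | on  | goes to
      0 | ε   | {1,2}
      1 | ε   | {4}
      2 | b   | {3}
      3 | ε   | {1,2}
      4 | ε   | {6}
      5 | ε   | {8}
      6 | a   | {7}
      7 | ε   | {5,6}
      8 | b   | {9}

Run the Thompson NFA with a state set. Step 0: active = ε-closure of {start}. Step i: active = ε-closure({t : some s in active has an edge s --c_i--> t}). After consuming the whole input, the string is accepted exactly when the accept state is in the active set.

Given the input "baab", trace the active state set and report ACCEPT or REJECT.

Answer: ACCEPT

Derivation:
S₀ = ε-closure({0}) = {0,1,2,4,6}
'b' @ 1: {1,2,3,4,6}
'a' @ 2: {5,6,7,8}
'a' @ 3: {5,6,7,8}
'b' @ 4: {9}  ✓accept
final: {9}; accept 9 in set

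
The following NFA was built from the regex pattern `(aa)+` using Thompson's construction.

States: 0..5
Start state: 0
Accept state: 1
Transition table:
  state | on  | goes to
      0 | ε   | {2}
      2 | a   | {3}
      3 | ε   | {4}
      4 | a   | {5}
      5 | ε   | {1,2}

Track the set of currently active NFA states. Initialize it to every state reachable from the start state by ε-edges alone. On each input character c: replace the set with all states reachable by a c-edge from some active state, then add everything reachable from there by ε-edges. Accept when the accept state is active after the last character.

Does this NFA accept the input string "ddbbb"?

Answer: REJECT

Trace:
start: ε-closure({0}) = {0,2}
'd' @ 1: {}  — no active states
rest 'dbbb' ignored (set empty)
final: {}; accept 1 not in set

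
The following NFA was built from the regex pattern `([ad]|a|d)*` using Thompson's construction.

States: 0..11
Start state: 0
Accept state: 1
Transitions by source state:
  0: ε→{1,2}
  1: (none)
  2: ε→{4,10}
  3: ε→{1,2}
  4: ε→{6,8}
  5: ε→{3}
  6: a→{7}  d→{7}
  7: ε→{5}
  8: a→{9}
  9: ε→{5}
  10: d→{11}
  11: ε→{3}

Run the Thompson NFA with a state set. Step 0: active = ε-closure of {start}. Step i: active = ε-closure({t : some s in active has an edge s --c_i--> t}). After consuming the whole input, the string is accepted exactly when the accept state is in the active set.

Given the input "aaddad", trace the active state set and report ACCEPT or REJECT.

S₀ = ε-closure({0}) = {0,1,2,4,6,8,10}
'a' @ 1: {1,2,3,4,5,6,7,8,9,10}  ✓accept
'a' @ 2: {1,2,3,4,5,6,7,8,9,10}  ✓accept
'd' @ 3: {1,2,3,4,5,6,7,8,10,11}  ✓accept
'd' @ 4: {1,2,3,4,5,6,7,8,10,11}  ✓accept
'a' @ 5: {1,2,3,4,5,6,7,8,9,10}  ✓accept
'd' @ 6: {1,2,3,4,5,6,7,8,10,11}  ✓accept
end set {1,2,3,4,5,6,7,8,10,11} — state 1 in

Answer: ACCEPT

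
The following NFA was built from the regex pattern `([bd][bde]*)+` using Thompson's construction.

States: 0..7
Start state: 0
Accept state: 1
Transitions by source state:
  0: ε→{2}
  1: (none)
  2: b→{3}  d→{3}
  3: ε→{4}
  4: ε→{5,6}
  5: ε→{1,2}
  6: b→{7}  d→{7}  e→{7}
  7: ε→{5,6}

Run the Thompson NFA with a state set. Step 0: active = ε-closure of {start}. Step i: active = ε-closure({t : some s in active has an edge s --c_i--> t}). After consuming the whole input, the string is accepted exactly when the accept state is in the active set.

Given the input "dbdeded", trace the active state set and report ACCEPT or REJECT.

Answer: ACCEPT

Trace:
start: ε-closure({0}) = {0,2}
'd' @ 1: {1,2,3,4,5,6}  [accepting]
'b' @ 2: {1,2,3,4,5,6,7}  [accepting]
'd' @ 3: {1,2,3,4,5,6,7}  [accepting]
'e' @ 4: {1,2,5,6,7}  [accepting]
'd' @ 5: {1,2,3,4,5,6,7}  [accepting]
'e' @ 6: {1,2,5,6,7}  [accepting]
'd' @ 7: {1,2,3,4,5,6,7}  [accepting]
end set {1,2,3,4,5,6,7} — state 1 in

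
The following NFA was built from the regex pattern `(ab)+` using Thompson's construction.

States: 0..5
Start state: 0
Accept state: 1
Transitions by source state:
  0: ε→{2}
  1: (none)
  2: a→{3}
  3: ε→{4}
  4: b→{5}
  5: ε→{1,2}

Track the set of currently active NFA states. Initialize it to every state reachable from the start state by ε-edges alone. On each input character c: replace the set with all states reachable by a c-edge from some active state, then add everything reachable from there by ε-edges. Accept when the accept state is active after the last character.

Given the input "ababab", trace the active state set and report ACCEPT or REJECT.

Answer: ACCEPT

Steps:
S₀ = ε-closure({0}) = {0,2}
'a' @ 1: {3,4}
'b' @ 2: {1,2,5}  (accept∈set)
'a' @ 3: {3,4}
'b' @ 4: {1,2,5}  (accept∈set)
'a' @ 5: {3,4}
'b' @ 6: {1,2,5}  (accept∈set)
end set {1,2,5} — state 1 in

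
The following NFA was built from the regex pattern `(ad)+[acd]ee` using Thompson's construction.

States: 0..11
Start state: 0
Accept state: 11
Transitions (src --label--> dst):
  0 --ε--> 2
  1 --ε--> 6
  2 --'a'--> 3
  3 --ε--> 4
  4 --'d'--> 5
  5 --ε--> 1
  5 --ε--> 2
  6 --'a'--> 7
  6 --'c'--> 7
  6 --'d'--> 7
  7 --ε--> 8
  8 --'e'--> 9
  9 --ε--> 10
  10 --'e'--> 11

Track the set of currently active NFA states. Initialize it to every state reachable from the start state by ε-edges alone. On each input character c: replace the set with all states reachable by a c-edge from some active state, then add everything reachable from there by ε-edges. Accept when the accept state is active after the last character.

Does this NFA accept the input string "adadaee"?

start: ε-closure({0}) = {0,2}
'a' @ 1: {3,4}
'd' @ 2: {1,2,5,6}
'a' @ 3: {3,4,7,8}
'd' @ 4: {1,2,5,6}
'a' @ 5: {3,4,7,8}
'e' @ 6: {9,10}
'e' @ 7: {11}  ✓accept
final: {11}; accept 11 in set

Answer: ACCEPT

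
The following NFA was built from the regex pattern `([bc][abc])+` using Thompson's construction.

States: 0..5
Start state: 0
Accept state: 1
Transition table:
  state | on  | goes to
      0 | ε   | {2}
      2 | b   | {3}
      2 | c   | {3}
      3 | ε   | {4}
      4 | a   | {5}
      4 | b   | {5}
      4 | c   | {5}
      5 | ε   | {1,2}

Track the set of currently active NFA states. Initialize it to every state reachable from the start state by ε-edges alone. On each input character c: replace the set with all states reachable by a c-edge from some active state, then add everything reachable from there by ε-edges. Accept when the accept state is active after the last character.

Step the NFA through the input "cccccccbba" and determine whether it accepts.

Answer: ACCEPT

Derivation:
initial (ε-close {0}): {0,2}
'c' @ 1: {3,4}
'c' @ 2: {1,2,5}  [accepting]
'c' @ 3: {3,4}
'c' @ 4: {1,2,5}  [accepting]
'c' @ 5: {3,4}
'c' @ 6: {1,2,5}  [accepting]
'c' @ 7: {3,4}
'b' @ 8: {1,2,5}  [accepting]
'b' @ 9: {3,4}
'a' @ 10: {1,2,5}  [accepting]
after full input: {1,2,5}  (accept=1 in)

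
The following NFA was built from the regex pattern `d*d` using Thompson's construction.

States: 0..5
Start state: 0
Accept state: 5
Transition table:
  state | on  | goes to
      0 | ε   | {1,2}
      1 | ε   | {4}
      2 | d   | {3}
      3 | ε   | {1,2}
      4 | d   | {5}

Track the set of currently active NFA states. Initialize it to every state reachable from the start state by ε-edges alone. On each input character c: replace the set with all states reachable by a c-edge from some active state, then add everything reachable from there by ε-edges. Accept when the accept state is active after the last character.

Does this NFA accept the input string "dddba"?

Answer: REJECT

Steps:
initial (ε-close {0}): {0,1,2,4}
'd' @ 1: {1,2,3,4,5}  ✓accept
'd' @ 2: {1,2,3,4,5}  ✓accept
'd' @ 3: {1,2,3,4,5}  ✓accept
'b' @ 4: {}  — no active states
rest 'a' ignored (set empty)
final: {}; accept 5 not in set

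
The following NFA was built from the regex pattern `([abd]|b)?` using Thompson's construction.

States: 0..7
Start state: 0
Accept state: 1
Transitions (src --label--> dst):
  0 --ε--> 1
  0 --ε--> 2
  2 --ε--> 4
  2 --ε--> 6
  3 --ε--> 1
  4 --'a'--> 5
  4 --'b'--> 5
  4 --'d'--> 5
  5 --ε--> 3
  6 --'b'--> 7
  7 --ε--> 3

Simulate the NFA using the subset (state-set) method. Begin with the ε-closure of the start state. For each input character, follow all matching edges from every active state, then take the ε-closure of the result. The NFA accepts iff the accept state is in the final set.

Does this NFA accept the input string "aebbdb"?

S₀ = ε-closure({0}) = {0,1,2,4,6}
'a' @ 1: {1,3,5}  (accept∈set)
'e' @ 2: {}  — no active states
rest 'bbdb' ignored (set empty)
final: {}; accept 1 not in set

Answer: REJECT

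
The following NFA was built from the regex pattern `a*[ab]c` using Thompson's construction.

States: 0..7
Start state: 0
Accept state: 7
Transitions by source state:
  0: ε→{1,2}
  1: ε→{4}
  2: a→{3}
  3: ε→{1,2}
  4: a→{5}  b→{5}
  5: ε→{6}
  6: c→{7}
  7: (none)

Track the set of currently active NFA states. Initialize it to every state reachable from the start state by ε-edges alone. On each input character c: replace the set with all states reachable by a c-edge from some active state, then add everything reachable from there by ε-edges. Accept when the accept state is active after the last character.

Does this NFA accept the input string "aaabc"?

Answer: ACCEPT

Trace:
S₀ = ε-closure({0}) = {0,1,2,4}
'a' @ 1: {1,2,3,4,5,6}
'a' @ 2: {1,2,3,4,5,6}
'a' @ 3: {1,2,3,4,5,6}
'b' @ 4: {5,6}
'c' @ 5: {7}  ✓accept
end set {7} — state 7 in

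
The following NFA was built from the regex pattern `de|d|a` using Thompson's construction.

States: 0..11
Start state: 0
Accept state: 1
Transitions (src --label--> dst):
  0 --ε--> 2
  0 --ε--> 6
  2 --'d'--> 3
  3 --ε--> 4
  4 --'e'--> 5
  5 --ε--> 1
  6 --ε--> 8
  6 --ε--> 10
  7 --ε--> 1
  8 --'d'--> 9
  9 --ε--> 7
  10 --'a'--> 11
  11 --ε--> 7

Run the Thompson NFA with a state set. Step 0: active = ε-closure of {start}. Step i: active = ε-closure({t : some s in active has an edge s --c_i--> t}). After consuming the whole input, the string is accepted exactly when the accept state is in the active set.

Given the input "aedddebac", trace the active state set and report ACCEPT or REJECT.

S₀ = ε-closure({0}) = {0,2,6,8,10}
'a' @ 1: {1,7,11}  (accept∈set)
'e' @ 2: {}  — state set empty
rest 'dddebac' ignored (set empty)
after full input: {}  (accept=1 not in)

Answer: REJECT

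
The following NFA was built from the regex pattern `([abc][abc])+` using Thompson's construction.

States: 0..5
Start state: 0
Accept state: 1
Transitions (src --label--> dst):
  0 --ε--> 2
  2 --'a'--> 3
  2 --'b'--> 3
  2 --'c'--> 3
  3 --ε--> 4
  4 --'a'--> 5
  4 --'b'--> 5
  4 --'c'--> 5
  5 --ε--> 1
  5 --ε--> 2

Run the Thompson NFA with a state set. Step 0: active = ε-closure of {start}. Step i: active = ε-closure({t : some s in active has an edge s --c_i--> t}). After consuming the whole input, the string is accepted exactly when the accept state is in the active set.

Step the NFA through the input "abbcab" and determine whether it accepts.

initial (ε-close {0}): {0,2}
'a' @ 1: {3,4}
'b' @ 2: {1,2,5}  ✓accept
'b' @ 3: {3,4}
'c' @ 4: {1,2,5}  ✓accept
'a' @ 5: {3,4}
'b' @ 6: {1,2,5}  ✓accept
end set {1,2,5} — state 1 in

Answer: ACCEPT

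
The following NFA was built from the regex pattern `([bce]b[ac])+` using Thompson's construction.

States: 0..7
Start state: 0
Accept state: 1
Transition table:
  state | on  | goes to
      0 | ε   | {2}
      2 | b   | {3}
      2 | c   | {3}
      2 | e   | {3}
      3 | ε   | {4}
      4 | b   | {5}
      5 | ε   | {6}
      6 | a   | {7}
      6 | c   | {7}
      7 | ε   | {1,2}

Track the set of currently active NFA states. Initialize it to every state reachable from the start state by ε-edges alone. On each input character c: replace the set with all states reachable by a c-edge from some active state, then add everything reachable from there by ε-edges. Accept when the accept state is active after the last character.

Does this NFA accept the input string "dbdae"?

initial (ε-close {0}): {0,2}
'd' @ 1: {}  — no active states
rest 'bdae' ignored (set empty)
end set {} — state 1 not in

Answer: REJECT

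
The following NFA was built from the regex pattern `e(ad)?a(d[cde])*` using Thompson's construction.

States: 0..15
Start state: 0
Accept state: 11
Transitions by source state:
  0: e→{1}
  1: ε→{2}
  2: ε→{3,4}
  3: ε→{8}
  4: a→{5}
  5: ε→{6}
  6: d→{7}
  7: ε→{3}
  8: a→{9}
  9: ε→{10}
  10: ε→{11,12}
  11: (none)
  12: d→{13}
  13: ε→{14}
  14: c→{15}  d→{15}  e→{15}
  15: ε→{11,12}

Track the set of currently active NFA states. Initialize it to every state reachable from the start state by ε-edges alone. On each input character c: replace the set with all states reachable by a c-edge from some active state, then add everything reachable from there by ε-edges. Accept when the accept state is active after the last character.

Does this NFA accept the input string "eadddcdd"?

S₀ = ε-closure({0}) = {0}
'e' @ 1: {1,2,3,4,8}
'a' @ 2: {5,6,9,10,11,12}  ✓accept
'd' @ 3: {3,7,8,13,14}
'd' @ 4: {11,12,15}  ✓accept
'd' @ 5: {13,14}
'c' @ 6: {11,12,15}  ✓accept
'd' @ 7: {13,14}
'd' @ 8: {11,12,15}  ✓accept
after full input: {11,12,15}  (accept=11 in)

Answer: ACCEPT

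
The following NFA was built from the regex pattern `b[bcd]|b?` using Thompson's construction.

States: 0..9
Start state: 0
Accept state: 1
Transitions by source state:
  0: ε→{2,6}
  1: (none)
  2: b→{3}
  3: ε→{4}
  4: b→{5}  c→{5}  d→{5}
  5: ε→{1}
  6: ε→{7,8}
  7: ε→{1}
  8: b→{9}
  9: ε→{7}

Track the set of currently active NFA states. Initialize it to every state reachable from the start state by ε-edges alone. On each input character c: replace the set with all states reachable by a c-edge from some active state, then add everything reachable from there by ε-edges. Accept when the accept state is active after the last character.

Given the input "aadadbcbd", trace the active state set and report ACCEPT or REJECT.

start: ε-closure({0}) = {0,1,2,6,7,8}
'a' @ 1: {}  — no active states
rest 'adadbcbd' ignored (set empty)
end set {} — state 1 not in

Answer: REJECT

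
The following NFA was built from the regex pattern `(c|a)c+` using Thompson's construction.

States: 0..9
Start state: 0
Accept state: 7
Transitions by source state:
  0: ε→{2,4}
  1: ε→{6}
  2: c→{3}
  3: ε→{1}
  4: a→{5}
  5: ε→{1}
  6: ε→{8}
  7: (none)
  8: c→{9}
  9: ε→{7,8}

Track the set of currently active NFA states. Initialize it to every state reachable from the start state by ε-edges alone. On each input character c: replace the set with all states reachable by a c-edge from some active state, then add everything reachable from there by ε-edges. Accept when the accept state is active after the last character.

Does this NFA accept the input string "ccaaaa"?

Answer: REJECT

Steps:
S₀ = ε-closure({0}) = {0,2,4}
'c' @ 1: {1,3,6,8}
'c' @ 2: {7,8,9}  ✓accept
'a' @ 3: {}  — dead — no transitions
rest 'aaa' ignored (set empty)
final: {}; accept 7 not in set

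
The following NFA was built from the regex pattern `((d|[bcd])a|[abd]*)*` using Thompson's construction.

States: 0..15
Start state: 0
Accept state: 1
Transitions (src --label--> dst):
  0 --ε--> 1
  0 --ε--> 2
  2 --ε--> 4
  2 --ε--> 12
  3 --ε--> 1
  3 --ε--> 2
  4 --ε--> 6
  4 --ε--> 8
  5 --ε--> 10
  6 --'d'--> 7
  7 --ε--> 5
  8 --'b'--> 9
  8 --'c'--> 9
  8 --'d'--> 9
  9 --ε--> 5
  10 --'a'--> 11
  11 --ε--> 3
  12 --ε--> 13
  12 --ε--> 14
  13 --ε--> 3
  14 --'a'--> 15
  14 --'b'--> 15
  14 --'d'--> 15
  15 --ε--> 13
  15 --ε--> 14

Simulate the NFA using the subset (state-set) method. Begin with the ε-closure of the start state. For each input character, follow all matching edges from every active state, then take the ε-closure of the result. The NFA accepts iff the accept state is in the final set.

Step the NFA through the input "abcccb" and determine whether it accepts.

start: ε-closure({0}) = {0,1,2,3,4,6,8,12,13,14}
'a' @ 1: {1,2,3,4,6,8,12,13,14,15}  (accept∈set)
'b' @ 2: {1,2,3,4,5,6,8,9,10,12,13,14,15}  (accept∈set)
'c' @ 3: {5,9,10}
'c' @ 4: {}  — state set empty
rest 'cb' ignored (set empty)
after full input: {}  (accept=1 not in)

Answer: REJECT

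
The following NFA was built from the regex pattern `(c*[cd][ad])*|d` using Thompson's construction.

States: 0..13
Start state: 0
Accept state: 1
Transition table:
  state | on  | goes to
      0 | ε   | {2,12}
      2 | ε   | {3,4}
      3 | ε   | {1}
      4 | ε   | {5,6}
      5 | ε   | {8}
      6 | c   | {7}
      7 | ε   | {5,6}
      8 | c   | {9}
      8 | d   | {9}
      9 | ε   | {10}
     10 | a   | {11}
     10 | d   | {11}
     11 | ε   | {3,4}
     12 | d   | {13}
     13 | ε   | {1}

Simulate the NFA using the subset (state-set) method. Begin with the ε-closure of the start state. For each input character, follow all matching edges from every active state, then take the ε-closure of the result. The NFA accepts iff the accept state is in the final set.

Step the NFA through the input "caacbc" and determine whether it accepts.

Answer: REJECT

Trace:
start: ε-closure({0}) = {0,1,2,3,4,5,6,8,12}
'c' @ 1: {5,6,7,8,9,10}
'a' @ 2: {1,3,4,5,6,8,11}  (accept∈set)
'a' @ 3: {}  — state set empty
rest 'cbc' ignored (set empty)
end set {} — state 1 not in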